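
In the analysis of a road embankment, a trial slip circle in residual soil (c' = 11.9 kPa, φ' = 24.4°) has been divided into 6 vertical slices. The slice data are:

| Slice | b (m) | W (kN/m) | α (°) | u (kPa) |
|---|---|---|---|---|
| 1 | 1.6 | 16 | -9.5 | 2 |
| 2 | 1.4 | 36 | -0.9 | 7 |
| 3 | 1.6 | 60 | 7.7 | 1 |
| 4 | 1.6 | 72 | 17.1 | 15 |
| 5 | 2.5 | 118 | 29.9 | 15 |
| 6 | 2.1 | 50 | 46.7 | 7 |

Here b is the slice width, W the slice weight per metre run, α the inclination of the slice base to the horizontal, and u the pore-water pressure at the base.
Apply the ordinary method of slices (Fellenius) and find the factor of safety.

FS = 2.00

Ordinary method of slices: FS = Σ[c'·Δl_i + (W_i cosα_i − u_i·Δl_i)·tanφ'] / Σ W_i sinα_i, with Δl_i = b_i / cosα_i.
Slice 1: Δl = 1.6/cos(-9.5°) = 1.622 m; N'_1 = 16·cos(-9.5°) − 2·1.622 = 12.5; c'Δl = 19.30; W sinα = -2.6
Slice 2: Δl = 1.4/cos(-0.9°) = 1.400 m; N'_2 = 36·cos(-0.9°) − 7·1.400 = 26.2; c'Δl = 16.66; W sinα = -0.6
Slice 3: Δl = 1.6/cos7.7° = 1.615 m; N'_3 = 60·cos7.7° − 1·1.615 = 57.8; c'Δl = 19.21; W sinα = 8.0
Slice 4: Δl = 1.6/cos17.1° = 1.674 m; N'_4 = 72·cos17.1° − 15·1.674 = 43.7; c'Δl = 19.92; W sinα = 21.2
Slice 5: Δl = 2.5/cos29.9° = 2.884 m; N'_5 = 118·cos29.9° − 15·2.884 = 59.0; c'Δl = 34.32; W sinα = 58.8
Slice 6: Δl = 2.1/cos46.7° = 3.062 m; N'_6 = 50·cos46.7° − 7·3.062 = 12.9; c'Δl = 36.44; W sinα = 36.4
Σc'Δl = 145.9 kN/m; ΣN' = 212.2 kN/m; ΣW sinα = 121.2 kN/m
Resisting = 145.9 + 212.2·tan24.4° = 145.9 + 96.2 = 242.1 kN/m
FS = 242.1 / 121.2 = 1.997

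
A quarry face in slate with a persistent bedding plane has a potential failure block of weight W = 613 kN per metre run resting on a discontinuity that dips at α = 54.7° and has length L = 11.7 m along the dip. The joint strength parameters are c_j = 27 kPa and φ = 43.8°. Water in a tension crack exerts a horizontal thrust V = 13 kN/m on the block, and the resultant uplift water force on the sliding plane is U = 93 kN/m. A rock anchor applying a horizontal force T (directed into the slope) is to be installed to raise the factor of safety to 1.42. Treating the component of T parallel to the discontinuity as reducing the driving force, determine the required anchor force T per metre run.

Resolving forces along and normal to the sliding plane, with the horizontal anchor force T adding T·sinα to the effective normal force and T·cosα acting up the plane against the driving force:
FS = [c_jL + (W cosα − U − V sinα + T sinα) tanφ] / [W sinα + V cosα − T cosα]
Without the anchor: N' = 250.6 kN/m, driving T_d = 507.8 kN/m, resisting R = 27·11.7 + 250.6·tan43.8° = 556.2 kN/m, FS = 1.10.
Setting FS = 1.42 and solving for T:
1.42·(507.8 − T cos54.7°) = 556.2 + T sin54.7°·tan43.8°
T·(sin54.7°·tan43.8° + 1.42·cos54.7°) = 1.42·507.8 − 556.2
T·(0.8161·0.9590 + 1.42·0.5779) = 721.1 − 556.2 = 164.8
T·1.6032 = 164.8
T = 102.8 kN/m

T = 103 kN/m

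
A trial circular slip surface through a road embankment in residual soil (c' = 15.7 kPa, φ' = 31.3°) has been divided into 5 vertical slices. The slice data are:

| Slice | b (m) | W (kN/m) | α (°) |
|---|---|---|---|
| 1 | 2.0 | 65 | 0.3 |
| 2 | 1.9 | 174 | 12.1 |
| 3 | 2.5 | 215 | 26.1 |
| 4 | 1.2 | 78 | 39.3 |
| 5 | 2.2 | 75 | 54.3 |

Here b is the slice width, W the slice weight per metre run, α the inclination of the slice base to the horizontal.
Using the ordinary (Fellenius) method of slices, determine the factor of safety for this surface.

FS = 2.12

Ordinary method of slices: FS = Σ[c'·Δl_i + (W_i cosα_i)·tanφ'] / Σ W_i sinα_i, with Δl_i = b_i / cosα_i.
Slice 1: Δl = 2.0/cos0.3° = 2.000 m; N'_1 = 65·cos0.3° = 65.0; c'Δl = 31.40; W sinα = 0.3
Slice 2: Δl = 1.9/cos12.1° = 1.943 m; N'_2 = 174·cos12.1° = 170.1; c'Δl = 30.51; W sinα = 36.5
Slice 3: Δl = 2.5/cos26.1° = 2.784 m; N'_3 = 215·cos26.1° = 193.1; c'Δl = 43.71; W sinα = 94.6
Slice 4: Δl = 1.2/cos39.3° = 1.551 m; N'_4 = 78·cos39.3° = 60.4; c'Δl = 24.35; W sinα = 49.4
Slice 5: Δl = 2.2/cos54.3° = 3.770 m; N'_5 = 75·cos54.3° = 43.8; c'Δl = 59.19; W sinα = 60.9
Σc'Δl = 189.2 kN/m; ΣN' = 532.3 kN/m; ΣW sinα = 241.7 kN/m
Resisting = 189.2 + 532.3·tan31.3° = 189.2 + 323.7 = 512.8 kN/m
FS = 512.8 / 241.7 = 2.122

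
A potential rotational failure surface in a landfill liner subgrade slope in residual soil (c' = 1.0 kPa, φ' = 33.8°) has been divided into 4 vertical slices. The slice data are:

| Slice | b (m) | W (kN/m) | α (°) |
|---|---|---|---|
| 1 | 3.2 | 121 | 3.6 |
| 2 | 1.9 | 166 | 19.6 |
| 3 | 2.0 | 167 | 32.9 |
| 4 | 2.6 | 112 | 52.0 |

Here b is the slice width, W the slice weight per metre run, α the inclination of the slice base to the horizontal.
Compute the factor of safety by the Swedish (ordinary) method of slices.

FS = 1.39

Ordinary method of slices: FS = Σ[c'·Δl_i + (W_i cosα_i)·tanφ'] / Σ W_i sinα_i, with Δl_i = b_i / cosα_i.
Slice 1: Δl = 3.2/cos3.6° = 3.206 m; N'_1 = 121·cos3.6° = 120.8; c'Δl = 3.21; W sinα = 7.6
Slice 2: Δl = 1.9/cos19.6° = 2.017 m; N'_2 = 166·cos19.6° = 156.4; c'Δl = 2.02; W sinα = 55.7
Slice 3: Δl = 2.0/cos32.9° = 2.382 m; N'_3 = 167·cos32.9° = 140.2; c'Δl = 2.38; W sinα = 90.7
Slice 4: Δl = 2.6/cos52.0° = 4.223 m; N'_4 = 112·cos52.0° = 69.0; c'Δl = 4.22; W sinα = 88.3
Σc'Δl = 11.8 kN/m; ΣN' = 486.3 kN/m; ΣW sinα = 242.2 kN/m
Resisting = 11.8 + 486.3·tan33.8° = 11.8 + 325.6 = 337.4 kN/m
FS = 337.4 / 242.2 = 1.393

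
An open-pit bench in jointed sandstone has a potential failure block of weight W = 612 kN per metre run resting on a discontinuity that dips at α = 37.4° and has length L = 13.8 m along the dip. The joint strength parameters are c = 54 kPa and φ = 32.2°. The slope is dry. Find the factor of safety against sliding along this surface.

FS = 2.83

Resolving the block weight along and normal to the plane and applying the Mohr–Coulomb strength on the joint:
N' = W cosα = 612·cos37.4° = 486.2 kN/m
Driving force T = W sinα = 612·sin37.4° = 371.7 kN/m
Resisting force R = c·L + N'·tanφ = 54·13.8 + 486.2·tan32.2° = 745.2 + 306.2 = 1051.4 kN/m
FS = R / T = 1051.4 / 371.7 = 2.828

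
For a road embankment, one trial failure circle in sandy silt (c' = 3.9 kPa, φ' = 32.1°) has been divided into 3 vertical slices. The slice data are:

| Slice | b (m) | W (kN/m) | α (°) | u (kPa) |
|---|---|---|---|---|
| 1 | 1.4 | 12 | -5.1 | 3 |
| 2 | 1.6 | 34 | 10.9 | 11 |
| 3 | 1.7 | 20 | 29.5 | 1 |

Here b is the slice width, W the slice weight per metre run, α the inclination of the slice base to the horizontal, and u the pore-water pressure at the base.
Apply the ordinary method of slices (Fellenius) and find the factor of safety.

FS = 2.87

Ordinary method of slices: FS = Σ[c'·Δl_i + (W_i cosα_i − u_i·Δl_i)·tanφ'] / Σ W_i sinα_i, with Δl_i = b_i / cosα_i.
Slice 1: Δl = 1.4/cos(-5.1°) = 1.406 m; N'_1 = 12·cos(-5.1°) − 3·1.406 = 7.7; c'Δl = 5.48; W sinα = -1.1
Slice 2: Δl = 1.6/cos10.9° = 1.629 m; N'_2 = 34·cos10.9° − 11·1.629 = 15.5; c'Δl = 6.35; W sinα = 6.4
Slice 3: Δl = 1.7/cos29.5° = 1.953 m; N'_3 = 20·cos29.5° − 1·1.953 = 15.5; c'Δl = 7.62; W sinα = 9.8
Σc'Δl = 19.5 kN/m; ΣN' = 38.7 kN/m; ΣW sinα = 15.2 kN/m
Resisting = 19.5 + 38.7·tan32.1° = 19.5 + 24.2 = 43.7 kN/m
FS = 43.7 / 15.2 = 2.873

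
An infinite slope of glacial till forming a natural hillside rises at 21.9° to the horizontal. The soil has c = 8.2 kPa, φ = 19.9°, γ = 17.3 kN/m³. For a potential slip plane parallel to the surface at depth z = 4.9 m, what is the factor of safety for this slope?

For an infinite slope with a slip plane parallel to the surface (no pore pressure): FS = [c + γz cos²β tanφ] / [γz sinβ cosβ].
γz = 17.3·4.9 = 84.77 kN/m²
Numerator = 8.2 + 84.77·cos²21.9°·tan19.9° = 8.2 + 84.77·0.8609·0.3620 = 34.617 kPa
Denominator = 84.77·sin21.9°·cos21.9° = 84.77·0.3730·0.9278 = 29.336 kPa
FS = 34.617 / 29.336 = 1.180

FS = 1.18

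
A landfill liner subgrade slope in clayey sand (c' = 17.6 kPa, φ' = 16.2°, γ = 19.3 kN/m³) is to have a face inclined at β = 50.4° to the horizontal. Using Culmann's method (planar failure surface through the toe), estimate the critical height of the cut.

Culmann's analysis gives the critical failure plane at α_cr = (β + φ')/2 = (50.4 + 16.2)/2 = 33.3°, and the critical height
H_c = (4c'/γ) · sinβ cosφ' / [1 − cos(β − φ')]
    = (4·17.6/19.3) · sin50.4°·cos16.2° / [1 − cos(34.2°)]
    = 3.648 · 0.7705·0.9603 / [1 − 0.8271]
    = 3.648 · 0.7399 / 0.1729
    = 15.61 m

H_c = 15.61 m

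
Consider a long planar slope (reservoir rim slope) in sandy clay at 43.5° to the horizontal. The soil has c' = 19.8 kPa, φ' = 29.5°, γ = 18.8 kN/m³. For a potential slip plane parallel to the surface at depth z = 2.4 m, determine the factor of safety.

FS = 1.48

For an infinite slope with a slip plane parallel to the surface (no pore pressure): FS = [c' + γz cos²β tanφ'] / [γz sinβ cosβ].
γz = 18.8·2.4 = 45.12 kN/m²
Numerator = 19.8 + 45.12·cos²43.5°·tan29.5° = 19.8 + 45.12·0.5262·0.5658 = 33.232 kPa
Denominator = 45.12·sin43.5°·cos43.5° = 45.12·0.6884·0.7254 = 22.529 kPa
FS = 33.232 / 22.529 = 1.475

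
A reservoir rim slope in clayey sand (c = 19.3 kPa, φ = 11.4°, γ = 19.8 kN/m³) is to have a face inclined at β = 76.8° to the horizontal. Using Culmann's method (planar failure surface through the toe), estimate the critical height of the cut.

Culmann's analysis gives the critical failure plane at α_cr = (β + φ)/2 = (76.8 + 11.4)/2 = 44.1°, and the critical height
H_c = (4c/γ) · sinβ cosφ / [1 − cos(β − φ)]
    = (4·19.3/19.8) · sin76.8°·cos11.4° / [1 − cos(65.4°)]
    = 3.899 · 0.9736·0.9803 / [1 − 0.4163]
    = 3.899 · 0.9544 / 0.5837
    = 6.37 m

H_c = 6.37 m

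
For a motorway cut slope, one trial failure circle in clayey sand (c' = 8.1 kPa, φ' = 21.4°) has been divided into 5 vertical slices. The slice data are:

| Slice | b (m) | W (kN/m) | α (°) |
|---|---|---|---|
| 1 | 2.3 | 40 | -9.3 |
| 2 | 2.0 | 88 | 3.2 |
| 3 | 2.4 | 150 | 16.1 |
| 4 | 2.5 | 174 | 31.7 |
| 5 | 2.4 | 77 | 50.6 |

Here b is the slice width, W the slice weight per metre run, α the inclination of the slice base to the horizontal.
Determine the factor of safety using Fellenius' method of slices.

Ordinary method of slices: FS = Σ[c'·Δl_i + (W_i cosα_i)·tanφ'] / Σ W_i sinα_i, with Δl_i = b_i / cosα_i.
Slice 1: Δl = 2.3/cos(-9.3°) = 2.331 m; N'_1 = 40·cos(-9.3°) = 39.5; c'Δl = 18.88; W sinα = -6.5
Slice 2: Δl = 2.0/cos3.2° = 2.003 m; N'_2 = 88·cos3.2° = 87.9; c'Δl = 16.23; W sinα = 4.9
Slice 3: Δl = 2.4/cos16.1° = 2.498 m; N'_3 = 150·cos16.1° = 144.1; c'Δl = 20.23; W sinα = 41.6
Slice 4: Δl = 2.5/cos31.7° = 2.938 m; N'_4 = 174·cos31.7° = 148.0; c'Δl = 23.80; W sinα = 91.4
Slice 5: Δl = 2.4/cos50.6° = 3.781 m; N'_5 = 77·cos50.6° = 48.9; c'Δl = 30.63; W sinα = 59.5
Σc'Δl = 109.8 kN/m; ΣN' = 468.4 kN/m; ΣW sinα = 191.0 kN/m
Resisting = 109.8 + 468.4·tan21.4° = 109.8 + 183.6 = 293.3 kN/m
FS = 293.3 / 191.0 = 1.536

FS = 1.54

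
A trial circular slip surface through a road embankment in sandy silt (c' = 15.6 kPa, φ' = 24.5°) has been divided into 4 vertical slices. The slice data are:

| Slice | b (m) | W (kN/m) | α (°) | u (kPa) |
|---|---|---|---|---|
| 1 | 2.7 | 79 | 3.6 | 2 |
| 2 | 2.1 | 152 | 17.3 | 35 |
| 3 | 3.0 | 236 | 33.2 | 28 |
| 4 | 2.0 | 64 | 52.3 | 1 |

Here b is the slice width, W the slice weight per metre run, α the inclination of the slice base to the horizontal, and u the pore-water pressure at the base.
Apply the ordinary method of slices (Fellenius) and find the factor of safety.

FS = 1.34

Ordinary method of slices: FS = Σ[c'·Δl_i + (W_i cosα_i − u_i·Δl_i)·tanφ'] / Σ W_i sinα_i, with Δl_i = b_i / cosα_i.
Slice 1: Δl = 2.7/cos3.6° = 2.705 m; N'_1 = 79·cos3.6° − 2·2.705 = 73.4; c'Δl = 42.20; W sinα = 5.0
Slice 2: Δl = 2.1/cos17.3° = 2.200 m; N'_2 = 152·cos17.3° − 35·2.200 = 68.1; c'Δl = 34.31; W sinα = 45.2
Slice 3: Δl = 3.0/cos33.2° = 3.585 m; N'_3 = 236·cos33.2° − 28·3.585 = 97.1; c'Δl = 55.93; W sinα = 129.2
Slice 4: Δl = 2.0/cos52.3° = 3.271 m; N'_4 = 64·cos52.3° − 1·3.271 = 35.9; c'Δl = 51.02; W sinα = 50.6
Σc'Δl = 183.5 kN/m; ΣN' = 274.5 kN/m; ΣW sinα = 230.0 kN/m
Resisting = 183.5 + 274.5·tan24.5° = 183.5 + 125.1 = 308.6 kN/m
FS = 308.6 / 230.0 = 1.341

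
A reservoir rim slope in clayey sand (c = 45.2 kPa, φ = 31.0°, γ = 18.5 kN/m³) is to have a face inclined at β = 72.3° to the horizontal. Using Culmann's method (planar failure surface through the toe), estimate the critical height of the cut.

H_c = 32.08 m

Culmann's analysis gives the critical failure plane at α_cr = (β + φ)/2 = (72.3 + 31.0)/2 = 51.6°, and the critical height
H_c = (4c/γ) · sinβ cosφ / [1 − cos(β − φ)]
    = (4·45.2/18.5) · sin72.3°·cos31.0° / [1 − cos(41.3°)]
    = 9.773 · 0.9527·0.8572 / [1 − 0.7513]
    = 9.773 · 0.8166 / 0.2487
    = 32.08 m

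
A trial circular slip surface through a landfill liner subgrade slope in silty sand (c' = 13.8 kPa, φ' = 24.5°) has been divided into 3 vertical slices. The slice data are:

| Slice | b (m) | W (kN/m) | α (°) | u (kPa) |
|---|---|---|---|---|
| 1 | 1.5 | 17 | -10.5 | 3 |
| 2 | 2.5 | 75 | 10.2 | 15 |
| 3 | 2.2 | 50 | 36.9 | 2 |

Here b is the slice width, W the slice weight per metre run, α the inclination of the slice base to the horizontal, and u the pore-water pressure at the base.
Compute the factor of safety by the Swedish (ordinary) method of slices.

FS = 3.27

Ordinary method of slices: FS = Σ[c'·Δl_i + (W_i cosα_i − u_i·Δl_i)·tanφ'] / Σ W_i sinα_i, with Δl_i = b_i / cosα_i.
Slice 1: Δl = 1.5/cos(-10.5°) = 1.526 m; N'_1 = 17·cos(-10.5°) − 3·1.526 = 12.1; c'Δl = 21.05; W sinα = -3.1
Slice 2: Δl = 2.5/cos10.2° = 2.540 m; N'_2 = 75·cos10.2° − 15·2.540 = 35.7; c'Δl = 35.05; W sinα = 13.3
Slice 3: Δl = 2.2/cos36.9° = 2.751 m; N'_3 = 50·cos36.9° − 2·2.751 = 34.5; c'Δl = 37.96; W sinα = 30.0
Σc'Δl = 94.1 kN/m; ΣN' = 82.3 kN/m; ΣW sinα = 40.2 kN/m
Resisting = 94.1 + 82.3·tan24.5° = 94.1 + 37.5 = 131.6 kN/m
FS = 131.6 / 40.2 = 3.273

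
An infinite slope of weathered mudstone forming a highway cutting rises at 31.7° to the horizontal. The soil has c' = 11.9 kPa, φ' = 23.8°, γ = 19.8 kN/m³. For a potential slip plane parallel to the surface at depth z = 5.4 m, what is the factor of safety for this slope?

For an infinite slope with a slip plane parallel to the surface (no pore pressure): FS = [c' + γz cos²β tanφ'] / [γz sinβ cosβ].
γz = 19.8·5.4 = 106.92 kN/m²
Numerator = 11.9 + 106.92·cos²31.7°·tan23.8° = 11.9 + 106.92·0.7239·0.4411 = 46.036 kPa
Denominator = 106.92·sin31.7°·cos31.7° = 106.92·0.5255·0.8508 = 47.801 kPa
FS = 46.036 / 47.801 = 0.963

FS = 0.96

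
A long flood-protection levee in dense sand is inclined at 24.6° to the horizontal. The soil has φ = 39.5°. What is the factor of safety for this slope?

FS = 1.80

For a dry cohesionless infinite slope the factor of safety is FS = tanφ / tanβ.
FS = tan39.5° / tan24.6° = 0.8243 / 0.4578 = 1.801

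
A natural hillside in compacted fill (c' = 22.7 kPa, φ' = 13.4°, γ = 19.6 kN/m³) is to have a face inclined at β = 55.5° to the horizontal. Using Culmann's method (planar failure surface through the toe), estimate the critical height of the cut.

Culmann's analysis gives the critical failure plane at α_cr = (β + φ')/2 = (55.5 + 13.4)/2 = 34.5°, and the critical height
H_c = (4c'/γ) · sinβ cosφ' / [1 − cos(β − φ')]
    = (4·22.7/19.6) · sin55.5°·cos13.4° / [1 − cos(42.1°)]
    = 4.633 · 0.8241·0.9728 / [1 − 0.7420]
    = 4.633 · 0.8017 / 0.2580
    = 14.39 m

H_c = 14.39 m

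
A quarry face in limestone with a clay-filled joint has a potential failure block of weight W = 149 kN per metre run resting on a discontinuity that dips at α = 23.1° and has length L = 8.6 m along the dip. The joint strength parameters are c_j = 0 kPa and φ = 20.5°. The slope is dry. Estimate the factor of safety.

FS = 0.88

Resolving the block weight along and normal to the plane and applying the Mohr–Coulomb strength on the joint:
N' = W cosα = 149·cos23.1° = 137.1 kN/m
Driving force T = W sinα = 149·sin23.1° = 58.5 kN/m
Resisting force R = c_j·L + N'·tanφ = 0·8.6 + 137.1·tan20.5° = 0.0 + 51.2 = 51.2 kN/m
FS = R / T = 51.2 / 58.5 = 0.877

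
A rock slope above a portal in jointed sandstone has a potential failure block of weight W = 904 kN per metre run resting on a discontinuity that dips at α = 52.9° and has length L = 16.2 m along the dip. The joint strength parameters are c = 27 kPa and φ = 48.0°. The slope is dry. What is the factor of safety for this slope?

FS = 1.45

Resolving the block weight along and normal to the plane and applying the Mohr–Coulomb strength on the joint:
N' = W cosα = 904·cos52.9° = 545.3 kN/m
Driving force T = W sinα = 904·sin52.9° = 721.0 kN/m
Resisting force R = c·L + N'·tanφ = 27·16.2 + 545.3·tan48.0° = 437.4 + 605.6 = 1043.0 kN/m
FS = R / T = 1043.0 / 721.0 = 1.447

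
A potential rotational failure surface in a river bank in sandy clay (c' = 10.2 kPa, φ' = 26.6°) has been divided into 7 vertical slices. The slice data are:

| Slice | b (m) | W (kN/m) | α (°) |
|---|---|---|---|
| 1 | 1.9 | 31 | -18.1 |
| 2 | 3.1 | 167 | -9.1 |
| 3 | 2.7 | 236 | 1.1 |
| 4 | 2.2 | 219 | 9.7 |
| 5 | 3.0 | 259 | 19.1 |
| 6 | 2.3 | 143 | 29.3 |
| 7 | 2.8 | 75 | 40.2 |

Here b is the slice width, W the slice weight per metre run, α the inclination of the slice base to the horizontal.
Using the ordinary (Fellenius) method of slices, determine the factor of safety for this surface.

Ordinary method of slices: FS = Σ[c'·Δl_i + (W_i cosα_i)·tanφ'] / Σ W_i sinα_i, with Δl_i = b_i / cosα_i.
Slice 1: Δl = 1.9/cos(-18.1°) = 1.999 m; N'_1 = 31·cos(-18.1°) = 29.5; c'Δl = 20.39; W sinα = -9.6
Slice 2: Δl = 3.1/cos(-9.1°) = 3.140 m; N'_2 = 167·cos(-9.1°) = 164.9; c'Δl = 32.02; W sinα = -26.4
Slice 3: Δl = 2.7/cos1.1° = 2.700 m; N'_3 = 236·cos1.1° = 236.0; c'Δl = 27.55; W sinα = 4.5
Slice 4: Δl = 2.2/cos9.7° = 2.232 m; N'_4 = 219·cos9.7° = 215.9; c'Δl = 22.77; W sinα = 36.9
Slice 5: Δl = 3.0/cos19.1° = 3.175 m; N'_5 = 259·cos19.1° = 244.7; c'Δl = 32.38; W sinα = 84.7
Slice 6: Δl = 2.3/cos29.3° = 2.637 m; N'_6 = 143·cos29.3° = 124.7; c'Δl = 26.90; W sinα = 70.0
Slice 7: Δl = 2.8/cos40.2° = 3.666 m; N'_7 = 75·cos40.2° = 57.3; c'Δl = 37.39; W sinα = 48.4
Σc'Δl = 199.4 kN/m; ΣN' = 1072.9 kN/m; ΣW sinα = 208.5 kN/m
Resisting = 199.4 + 1072.9·tan26.6° = 199.4 + 537.3 = 736.7 kN/m
FS = 736.7 / 208.5 = 3.533

FS = 3.53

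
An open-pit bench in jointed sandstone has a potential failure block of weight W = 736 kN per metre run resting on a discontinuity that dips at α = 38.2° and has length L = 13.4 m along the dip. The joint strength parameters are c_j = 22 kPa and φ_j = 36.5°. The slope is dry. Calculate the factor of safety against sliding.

Resolving the block weight along and normal to the plane and applying the Mohr–Coulomb strength on the joint:
N' = W cosα = 736·cos38.2° = 578.4 kN/m
Driving force T = W sinα = 736·sin38.2° = 455.1 kN/m
Resisting force R = c_j·L + N'·tanφ_j = 22·13.4 + 578.4·tan36.5° = 294.8 + 428.0 = 722.8 kN/m
FS = R / T = 722.8 / 455.1 = 1.588

FS = 1.59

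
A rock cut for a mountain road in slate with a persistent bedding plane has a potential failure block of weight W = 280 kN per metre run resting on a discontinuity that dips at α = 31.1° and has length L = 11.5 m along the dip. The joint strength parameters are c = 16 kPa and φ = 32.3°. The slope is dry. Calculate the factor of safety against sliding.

FS = 2.32

Resolving the block weight along and normal to the plane and applying the Mohr–Coulomb strength on the joint:
N' = W cosα = 280·cos31.1° = 239.8 kN/m
Driving force T = W sinα = 280·sin31.1° = 144.6 kN/m
Resisting force R = c·L + N'·tanφ = 16·11.5 + 239.8·tan32.3° = 184.0 + 151.6 = 335.6 kN/m
FS = R / T = 335.6 / 144.6 = 2.320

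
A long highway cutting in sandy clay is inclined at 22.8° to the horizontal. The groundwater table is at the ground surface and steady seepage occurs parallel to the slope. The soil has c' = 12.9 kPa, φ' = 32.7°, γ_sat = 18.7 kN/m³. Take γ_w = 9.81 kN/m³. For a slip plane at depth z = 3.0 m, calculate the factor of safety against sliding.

FS = 1.37

With seepage parallel to the slope and the water table at the surface, the effective normal stress on the slip plane uses the buoyant unit weight γ' = γ_sat − γ_w while the driving shear stress uses γ_sat:
FS = [c' + γ' z cos²β tanφ'] / [γ_sat z sinβ cosβ]
γ' = 18.7 − 9.81 = 8.89 kN/m³
Numerator = 12.9 + 8.89·3.0·cos²22.8°·tan32.7° = 12.9 + 8.89·3.0·0.8498·0.6420 = 27.451 kPa
Denominator = 18.7·3.0·sin22.8°·cos22.8° = 18.7·3.0·0.3875·0.9219 = 20.041 kPa
FS = 27.451 / 20.041 = 1.370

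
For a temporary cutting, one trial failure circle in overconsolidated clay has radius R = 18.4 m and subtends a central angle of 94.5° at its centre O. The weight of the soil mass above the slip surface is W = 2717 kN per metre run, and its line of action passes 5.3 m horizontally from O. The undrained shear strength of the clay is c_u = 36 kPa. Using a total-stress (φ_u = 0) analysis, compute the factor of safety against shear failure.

Taking moments about the centre O, the resisting moment is provided by the undrained shear strength acting along the arc:
Arc length L_a = R·θ = 18.4·(94.5°·π/180) = 18.4·1.6493 = 30.35 m
M_R = c_u·L_a·R = 36·30.35·18.4 = 20102.4 kN·m/m
M_D = W·d = 2717·5.3 = 14400.1 kN·m/m
FS = M_R / M_D = 20102.4 / 14400.1 = 1.396

FS = 1.40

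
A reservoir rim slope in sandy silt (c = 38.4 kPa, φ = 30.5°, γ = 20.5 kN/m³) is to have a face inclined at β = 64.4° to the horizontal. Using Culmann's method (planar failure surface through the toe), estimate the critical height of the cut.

H_c = 34.25 m

Culmann's analysis gives the critical failure plane at α_cr = (β + φ)/2 = (64.4 + 30.5)/2 = 47.5°, and the critical height
H_c = (4c/γ) · sinβ cosφ / [1 − cos(β − φ)]
    = (4·38.4/20.5) · sin64.4°·cos30.5° / [1 − cos(33.9°)]
    = 7.493 · 0.9018·0.8616 / [1 − 0.8300]
    = 7.493 · 0.7770 / 0.1700
    = 34.25 m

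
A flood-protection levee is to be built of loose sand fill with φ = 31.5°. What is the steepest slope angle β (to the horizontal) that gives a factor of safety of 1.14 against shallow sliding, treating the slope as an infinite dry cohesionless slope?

For an infinite dry cohesionless slope FS = tanφ/tanβ, so tanβ = tanφ / FS.
tanβ = tan31.5° / 1.14 = 0.6128 / 1.14 = 0.5375
β = arctan(0.5375) = 28.26°

β = 28.3°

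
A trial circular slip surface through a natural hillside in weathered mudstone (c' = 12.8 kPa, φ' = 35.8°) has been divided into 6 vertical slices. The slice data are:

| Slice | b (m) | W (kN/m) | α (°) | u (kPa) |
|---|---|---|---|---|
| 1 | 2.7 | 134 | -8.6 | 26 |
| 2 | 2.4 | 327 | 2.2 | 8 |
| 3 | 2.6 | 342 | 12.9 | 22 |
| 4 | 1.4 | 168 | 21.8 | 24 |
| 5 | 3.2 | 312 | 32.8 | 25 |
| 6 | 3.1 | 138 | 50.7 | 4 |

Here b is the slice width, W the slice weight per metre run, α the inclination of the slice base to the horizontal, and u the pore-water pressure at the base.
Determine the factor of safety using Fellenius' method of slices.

Ordinary method of slices: FS = Σ[c'·Δl_i + (W_i cosα_i − u_i·Δl_i)·tanφ'] / Σ W_i sinα_i, with Δl_i = b_i / cosα_i.
Slice 1: Δl = 2.7/cos(-8.6°) = 2.731 m; N'_1 = 134·cos(-8.6°) − 26·2.731 = 61.5; c'Δl = 34.95; W sinα = -20.0
Slice 2: Δl = 2.4/cos2.2° = 2.402 m; N'_2 = 327·cos2.2° − 8·2.402 = 307.5; c'Δl = 30.74; W sinα = 12.6
Slice 3: Δl = 2.6/cos12.9° = 2.667 m; N'_3 = 342·cos12.9° − 22·2.667 = 274.7; c'Δl = 34.14; W sinα = 76.4
Slice 4: Δl = 1.4/cos21.8° = 1.508 m; N'_4 = 168·cos21.8° − 24·1.508 = 119.8; c'Δl = 19.30; W sinα = 62.4
Slice 5: Δl = 3.2/cos32.8° = 3.807 m; N'_5 = 312·cos32.8° − 25·3.807 = 167.1; c'Δl = 48.73; W sinα = 169.0
Slice 6: Δl = 3.1/cos50.7° = 4.894 m; N'_6 = 138·cos50.7° − 4·4.894 = 67.8; c'Δl = 62.65; W sinα = 106.8
Σc'Δl = 230.5 kN/m; ΣN' = 998.4 kN/m; ΣW sinα = 407.1 kN/m
Resisting = 230.5 + 998.4·tan35.8° = 230.5 + 720.1 = 950.6 kN/m
FS = 950.6 / 407.1 = 2.335

FS = 2.34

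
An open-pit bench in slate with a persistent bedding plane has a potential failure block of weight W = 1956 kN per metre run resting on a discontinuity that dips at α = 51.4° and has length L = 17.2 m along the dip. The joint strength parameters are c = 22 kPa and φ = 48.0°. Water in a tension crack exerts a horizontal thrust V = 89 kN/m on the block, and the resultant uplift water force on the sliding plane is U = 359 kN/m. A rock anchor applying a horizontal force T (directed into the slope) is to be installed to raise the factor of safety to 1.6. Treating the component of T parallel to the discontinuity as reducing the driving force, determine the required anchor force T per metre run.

T = 684 kN/m

Resolving forces along and normal to the sliding plane, with the horizontal anchor force T adding T·sinα to the effective normal force and T·cosα acting up the plane against the driving force:
FS = [cL + (W cosα − U − V sinα + T sinα) tanφ] / [W sinα + V cosα − T cosα]
Without the anchor: N' = 791.8 kN/m, driving T_d = 1584.2 kN/m, resisting R = 22·17.2 + 791.8·tan48.0° = 1257.7 kN/m, FS = 0.79.
Setting FS = 1.6 and solving for T:
1.6·(1584.2 − T cos51.4°) = 1257.7 + T sin51.4°·tan48.0°
T·(sin51.4°·tan48.0° + 1.6·cos51.4°) = 1.6·1584.2 − 1257.7
T·(0.7815·1.1106 + 1.6·0.6239) = 2534.7 − 1257.7 = 1277.0
T·1.8662 = 1277.0
T = 684.3 kN/m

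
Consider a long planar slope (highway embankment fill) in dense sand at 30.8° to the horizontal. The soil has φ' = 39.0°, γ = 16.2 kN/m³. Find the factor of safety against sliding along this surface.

FS = 1.36

For a dry cohesionless infinite slope the factor of safety is FS = tanφ' / tanβ.
FS = tan39.0° / tan30.8° = 0.8098 / 0.5961 = 1.358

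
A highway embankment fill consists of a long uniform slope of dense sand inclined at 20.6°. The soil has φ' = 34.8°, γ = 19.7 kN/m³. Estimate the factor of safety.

For a dry cohesionless infinite slope the factor of safety is FS = tanφ' / tanβ.
FS = tan34.8° / tan20.6° = 0.6950 / 0.3759 = 1.849

FS = 1.85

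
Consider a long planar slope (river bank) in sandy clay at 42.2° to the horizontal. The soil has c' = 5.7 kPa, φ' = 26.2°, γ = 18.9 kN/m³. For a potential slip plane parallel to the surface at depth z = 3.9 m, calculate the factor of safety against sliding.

FS = 0.70

For an infinite slope with a slip plane parallel to the surface (no pore pressure): FS = [c' + γz cos²β tanφ'] / [γz sinβ cosβ].
γz = 18.9·3.9 = 73.71 kN/m²
Numerator = 5.7 + 73.71·cos²42.2°·tan26.2° = 5.7 + 73.71·0.5488·0.4921 = 25.605 kPa
Denominator = 73.71·sin42.2°·cos42.2° = 73.71·0.6717·0.7408 = 36.679 kPa
FS = 25.605 / 36.679 = 0.698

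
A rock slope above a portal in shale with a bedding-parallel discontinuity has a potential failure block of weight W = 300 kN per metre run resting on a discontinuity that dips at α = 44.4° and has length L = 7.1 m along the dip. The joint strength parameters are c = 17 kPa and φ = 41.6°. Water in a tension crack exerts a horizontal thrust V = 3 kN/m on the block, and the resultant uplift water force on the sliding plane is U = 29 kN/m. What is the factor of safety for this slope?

Resolving the block weight along and normal to the plane and applying the Mohr–Coulomb strength on the joint:
N' = W cosα − U − V sinα = 300·cos44.4° − 29 − 3·sin44.4° = 183.2 kN/m
Driving force T = W sinα + V cosα = 300·sin44.4° + 3·cos44.4° = 212.0 kN/m
Resisting force R = c·L + N'·tanφ = 17·7.1 + 183.2·tan41.6° = 120.7 + 162.7 = 283.4 kN/m
FS = R / T = 283.4 / 212.0 = 1.336

FS = 1.34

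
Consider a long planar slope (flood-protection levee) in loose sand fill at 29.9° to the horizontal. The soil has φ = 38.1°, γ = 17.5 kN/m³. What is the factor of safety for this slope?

FS = 1.36

For a dry cohesionless infinite slope the factor of safety is FS = tanφ / tanβ.
FS = tan38.1° / tan29.9° = 0.7841 / 0.5750 = 1.364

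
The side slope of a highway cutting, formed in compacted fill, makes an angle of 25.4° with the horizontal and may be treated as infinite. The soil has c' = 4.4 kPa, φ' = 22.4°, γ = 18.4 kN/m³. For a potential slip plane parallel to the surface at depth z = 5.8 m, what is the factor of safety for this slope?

For an infinite slope with a slip plane parallel to the surface (no pore pressure): FS = [c' + γz cos²β tanφ'] / [γz sinβ cosβ].
γz = 18.4·5.8 = 106.72 kN/m²
Numerator = 4.4 + 106.72·cos²25.4°·tan22.4° = 4.4 + 106.72·0.8160·0.4122 = 40.294 kPa
Denominator = 106.72·sin25.4°·cos25.4° = 106.72·0.4289·0.9033 = 41.351 kPa
FS = 40.294 / 41.351 = 0.974

FS = 0.97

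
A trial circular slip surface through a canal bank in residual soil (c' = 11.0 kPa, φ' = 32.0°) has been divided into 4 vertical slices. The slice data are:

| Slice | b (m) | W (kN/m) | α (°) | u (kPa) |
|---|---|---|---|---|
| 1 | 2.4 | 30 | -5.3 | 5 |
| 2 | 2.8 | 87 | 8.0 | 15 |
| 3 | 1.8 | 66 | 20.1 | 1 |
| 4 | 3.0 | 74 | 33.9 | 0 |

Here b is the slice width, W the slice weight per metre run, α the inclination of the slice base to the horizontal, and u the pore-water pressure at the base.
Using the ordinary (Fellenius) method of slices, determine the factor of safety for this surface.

Ordinary method of slices: FS = Σ[c'·Δl_i + (W_i cosα_i − u_i·Δl_i)·tanφ'] / Σ W_i sinα_i, with Δl_i = b_i / cosα_i.
Slice 1: Δl = 2.4/cos(-5.3°) = 2.410 m; N'_1 = 30·cos(-5.3°) − 5·2.410 = 17.8; c'Δl = 26.51; W sinα = -2.8
Slice 2: Δl = 2.8/cos8.0° = 2.828 m; N'_2 = 87·cos8.0° − 15·2.828 = 43.7; c'Δl = 31.10; W sinα = 12.1
Slice 3: Δl = 1.8/cos20.1° = 1.917 m; N'_3 = 66·cos20.1° − 1·1.917 = 60.1; c'Δl = 21.08; W sinα = 22.7
Slice 4: Δl = 3.0/cos33.9° = 3.614 m; N'_4 = 74·cos33.9° − 0·3.614 = 61.4; c'Δl = 39.76; W sinα = 41.3
Σc'Δl = 118.5 kN/m; ΣN' = 183.0 kN/m; ΣW sinα = 73.3 kN/m
Resisting = 118.5 + 183.0·tan32.0° = 118.5 + 114.4 = 232.8 kN/m
FS = 232.8 / 73.3 = 3.177

FS = 3.18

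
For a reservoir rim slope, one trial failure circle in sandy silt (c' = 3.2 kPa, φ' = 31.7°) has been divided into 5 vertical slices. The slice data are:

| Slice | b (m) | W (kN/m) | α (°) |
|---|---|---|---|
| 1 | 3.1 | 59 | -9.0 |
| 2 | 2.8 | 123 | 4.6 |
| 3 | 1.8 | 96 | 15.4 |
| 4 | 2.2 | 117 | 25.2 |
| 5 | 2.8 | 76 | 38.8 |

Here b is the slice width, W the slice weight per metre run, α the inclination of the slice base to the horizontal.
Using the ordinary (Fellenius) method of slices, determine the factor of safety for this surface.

Ordinary method of slices: FS = Σ[c'·Δl_i + (W_i cosα_i)·tanφ'] / Σ W_i sinα_i, with Δl_i = b_i / cosα_i.
Slice 1: Δl = 3.1/cos(-9.0°) = 3.139 m; N'_1 = 59·cos(-9.0°) = 58.3; c'Δl = 10.04; W sinα = -9.2
Slice 2: Δl = 2.8/cos4.6° = 2.809 m; N'_2 = 123·cos4.6° = 122.6; c'Δl = 8.99; W sinα = 9.9
Slice 3: Δl = 1.8/cos15.4° = 1.867 m; N'_3 = 96·cos15.4° = 92.6; c'Δl = 5.97; W sinα = 25.5
Slice 4: Δl = 2.2/cos25.2° = 2.431 m; N'_4 = 117·cos25.2° = 105.9; c'Δl = 7.78; W sinα = 49.8
Slice 5: Δl = 2.8/cos38.8° = 3.593 m; N'_5 = 76·cos38.8° = 59.2; c'Δl = 11.50; W sinα = 47.6
Σc'Δl = 44.3 kN/m; ΣN' = 438.5 kN/m; ΣW sinα = 123.6 kN/m
Resisting = 44.3 + 438.5·tan31.7° = 44.3 + 270.8 = 315.1 kN/m
FS = 315.1 / 123.6 = 2.550

FS = 2.55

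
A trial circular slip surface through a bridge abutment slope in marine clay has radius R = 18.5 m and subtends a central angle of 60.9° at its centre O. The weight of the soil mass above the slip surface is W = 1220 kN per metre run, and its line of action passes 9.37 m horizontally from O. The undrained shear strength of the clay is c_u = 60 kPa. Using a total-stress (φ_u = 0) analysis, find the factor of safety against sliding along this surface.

Taking moments about the centre O, the resisting moment is provided by the undrained shear strength acting along the arc:
Arc length L_a = R·θ = 18.5·(60.9°·π/180) = 18.5·1.0629 = 19.66 m
M_R = c_u·L_a·R = 60·19.66·18.5 = 21826.8 kN·m/m
M_D = W·d = 1220·9.37 = 11431.4 kN·m/m
FS = M_R / M_D = 21826.8 / 11431.4 = 1.909

FS = 1.91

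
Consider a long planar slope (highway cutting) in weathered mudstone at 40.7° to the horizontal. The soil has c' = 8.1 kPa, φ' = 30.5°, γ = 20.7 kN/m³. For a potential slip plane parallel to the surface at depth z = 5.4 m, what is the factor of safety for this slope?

For an infinite slope with a slip plane parallel to the surface (no pore pressure): FS = [c' + γz cos²β tanφ'] / [γz sinβ cosβ].
γz = 20.7·5.4 = 111.78 kN/m²
Numerator = 8.1 + 111.78·cos²40.7°·tan30.5° = 8.1 + 111.78·0.5748·0.5890 = 45.945 kPa
Denominator = 111.78·sin40.7°·cos40.7° = 111.78·0.6521·0.7581 = 55.262 kPa
FS = 45.945 / 55.262 = 0.831

FS = 0.83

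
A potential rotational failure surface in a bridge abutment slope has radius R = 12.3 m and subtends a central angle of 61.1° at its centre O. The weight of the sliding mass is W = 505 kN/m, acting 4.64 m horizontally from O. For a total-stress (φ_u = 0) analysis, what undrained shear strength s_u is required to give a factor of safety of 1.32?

FS = s_u·L_a·R / (W·d), so s_u = FS·W·d / (L_a·R).
Arc length L_a = R·θ = 12.3·(61.1°·π/180) = 12.3·1.0664 = 13.12 m
s_u = 1.32·505·4.64 / (13.12·12.3) = 3093.0 / 161.34 = 19.17 kPa

s_u = 19.2 kPa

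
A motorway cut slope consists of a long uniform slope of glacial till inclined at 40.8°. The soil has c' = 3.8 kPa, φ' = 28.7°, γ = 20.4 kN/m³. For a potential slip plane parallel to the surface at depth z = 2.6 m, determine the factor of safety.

For an infinite slope with a slip plane parallel to the surface (no pore pressure): FS = [c' + γz cos²β tanφ'] / [γz sinβ cosβ].
γz = 20.4·2.6 = 53.04 kN/m²
Numerator = 3.8 + 53.04·cos²40.8°·tan28.7° = 3.8 + 53.04·0.5730·0.5475 = 20.440 kPa
Denominator = 53.04·sin40.8°·cos40.8° = 53.04·0.6534·0.7570 = 26.236 kPa
FS = 20.440 / 26.236 = 0.779

FS = 0.78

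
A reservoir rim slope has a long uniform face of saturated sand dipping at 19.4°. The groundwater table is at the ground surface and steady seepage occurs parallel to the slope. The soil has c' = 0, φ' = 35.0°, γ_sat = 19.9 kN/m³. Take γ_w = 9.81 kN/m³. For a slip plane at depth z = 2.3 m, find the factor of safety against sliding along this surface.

With seepage parallel to the slope and the water table at the surface, the effective normal stress on the slip plane uses the buoyant unit weight γ' = γ_sat − γ_w while the driving shear stress uses γ_sat:
FS = [c' + γ' z cos²β tanφ'] / [γ_sat z sinβ cosβ]
(For c' = 0 this reduces to FS = (γ'/γ_sat)·tanφ'/tanβ.)
γ' = 19.9 − 9.81 = 10.09 kN/m³
Numerator = 0.0 + 10.09·2.3·cos²19.4°·tan35.0° = 0.0 + 10.09·2.3·0.8897·0.7002 = 14.457 kPa
Denominator = 19.9·2.3·sin19.4°·cos19.4° = 19.9·2.3·0.3322·0.9432 = 14.340 kPa
FS = 14.457 / 14.340 = 1.008

FS = 1.01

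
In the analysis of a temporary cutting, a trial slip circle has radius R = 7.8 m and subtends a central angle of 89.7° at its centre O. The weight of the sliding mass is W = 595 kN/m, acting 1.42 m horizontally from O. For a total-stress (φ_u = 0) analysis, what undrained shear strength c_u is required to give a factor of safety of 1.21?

c_u = 10.7 kPa

FS = c_u·L_a·R / (W·d), so c_u = FS·W·d / (L_a·R).
Arc length L_a = R·θ = 7.8·(89.7°·π/180) = 7.8·1.5656 = 12.21 m
c_u = 1.21·595·1.42 / (12.21·7.8) = 1022.3 / 95.25 = 10.73 kPa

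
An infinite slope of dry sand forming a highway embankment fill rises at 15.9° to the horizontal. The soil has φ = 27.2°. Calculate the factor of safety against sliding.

FS = 1.80

For a dry cohesionless infinite slope the factor of safety is FS = tanφ / tanβ.
FS = tan27.2° / tan15.9° = 0.5139 / 0.2849 = 1.804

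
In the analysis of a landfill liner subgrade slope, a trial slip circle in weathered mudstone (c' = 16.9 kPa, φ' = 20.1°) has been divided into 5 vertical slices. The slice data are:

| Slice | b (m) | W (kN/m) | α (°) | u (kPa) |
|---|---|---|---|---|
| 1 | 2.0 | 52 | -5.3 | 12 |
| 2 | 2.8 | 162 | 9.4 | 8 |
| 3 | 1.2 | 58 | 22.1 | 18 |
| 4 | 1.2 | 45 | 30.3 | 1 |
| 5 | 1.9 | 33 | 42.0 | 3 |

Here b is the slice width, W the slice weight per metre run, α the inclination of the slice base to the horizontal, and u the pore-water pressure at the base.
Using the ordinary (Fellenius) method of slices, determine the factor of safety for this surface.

Ordinary method of slices: FS = Σ[c'·Δl_i + (W_i cosα_i − u_i·Δl_i)·tanφ'] / Σ W_i sinα_i, with Δl_i = b_i / cosα_i.
Slice 1: Δl = 2.0/cos(-5.3°) = 2.009 m; N'_1 = 52·cos(-5.3°) − 12·2.009 = 27.7; c'Δl = 33.95; W sinα = -4.8
Slice 2: Δl = 2.8/cos9.4° = 2.838 m; N'_2 = 162·cos9.4° − 8·2.838 = 137.1; c'Δl = 47.96; W sinα = 26.5
Slice 3: Δl = 1.2/cos22.1° = 1.295 m; N'_3 = 58·cos22.1° − 18·1.295 = 30.4; c'Δl = 21.89; W sinα = 21.8
Slice 4: Δl = 1.2/cos30.3° = 1.390 m; N'_4 = 45·cos30.3° − 1·1.390 = 37.5; c'Δl = 23.49; W sinα = 22.7
Slice 5: Δl = 1.9/cos42.0° = 2.557 m; N'_5 = 33·cos42.0° − 3·2.557 = 16.9; c'Δl = 43.21; W sinα = 22.1
Σc'Δl = 170.5 kN/m; ΣN' = 249.5 kN/m; ΣW sinα = 88.3 kN/m
Resisting = 170.5 + 249.5·tan20.1° = 170.5 + 91.3 = 261.8 kN/m
FS = 261.8 / 88.3 = 2.966

FS = 2.97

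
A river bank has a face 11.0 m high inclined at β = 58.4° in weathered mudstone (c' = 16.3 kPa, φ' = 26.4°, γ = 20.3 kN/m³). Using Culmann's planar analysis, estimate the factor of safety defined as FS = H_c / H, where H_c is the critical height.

H_c = (4c'/γ) · sinβ cosφ' / [1 − cos(β − φ')]
    = (4·16.3/20.3) · sin58.4°·cos26.4° / [1 − cos32.0°]
    = 3.212 · 0.7629 / 0.1520 = 16.13 m
FS = H_c / H = 16.13 / 11.0 = 1.466

FS = 1.47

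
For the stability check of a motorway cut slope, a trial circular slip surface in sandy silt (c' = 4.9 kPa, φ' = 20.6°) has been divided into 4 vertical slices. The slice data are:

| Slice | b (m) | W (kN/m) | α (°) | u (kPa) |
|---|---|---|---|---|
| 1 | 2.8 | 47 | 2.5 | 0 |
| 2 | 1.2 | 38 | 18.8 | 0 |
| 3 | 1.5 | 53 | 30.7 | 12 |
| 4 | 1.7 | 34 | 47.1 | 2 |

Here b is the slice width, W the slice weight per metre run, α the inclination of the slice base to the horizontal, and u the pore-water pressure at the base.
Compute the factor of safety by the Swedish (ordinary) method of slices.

FS = 1.33

Ordinary method of slices: FS = Σ[c'·Δl_i + (W_i cosα_i − u_i·Δl_i)·tanφ'] / Σ W_i sinα_i, with Δl_i = b_i / cosα_i.
Slice 1: Δl = 2.8/cos2.5° = 2.803 m; N'_1 = 47·cos2.5° − 0·2.803 = 47.0; c'Δl = 13.73; W sinα = 2.1
Slice 2: Δl = 1.2/cos18.8° = 1.268 m; N'_2 = 38·cos18.8° − 0·1.268 = 36.0; c'Δl = 6.21; W sinα = 12.2
Slice 3: Δl = 1.5/cos30.7° = 1.744 m; N'_3 = 53·cos30.7° − 12·1.744 = 24.6; c'Δl = 8.55; W sinα = 27.1
Slice 4: Δl = 1.7/cos47.1° = 2.497 m; N'_4 = 34·cos47.1° − 2·2.497 = 18.1; c'Δl = 12.24; W sinα = 24.9
Σc'Δl = 40.7 kN/m; ΣN' = 125.7 kN/m; ΣW sinα = 66.3 kN/m
Resisting = 40.7 + 125.7·tan20.6° = 40.7 + 47.3 = 88.0 kN/m
FS = 88.0 / 66.3 = 1.328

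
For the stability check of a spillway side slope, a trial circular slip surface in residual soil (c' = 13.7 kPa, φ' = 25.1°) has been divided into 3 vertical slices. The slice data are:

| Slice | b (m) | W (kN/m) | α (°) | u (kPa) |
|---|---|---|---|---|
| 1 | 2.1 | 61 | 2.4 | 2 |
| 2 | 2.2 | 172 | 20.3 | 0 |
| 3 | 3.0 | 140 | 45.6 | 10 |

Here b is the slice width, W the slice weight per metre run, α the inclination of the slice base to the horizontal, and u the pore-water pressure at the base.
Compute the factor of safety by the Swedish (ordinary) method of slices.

FS = 1.53

Ordinary method of slices: FS = Σ[c'·Δl_i + (W_i cosα_i − u_i·Δl_i)·tanφ'] / Σ W_i sinα_i, with Δl_i = b_i / cosα_i.
Slice 1: Δl = 2.1/cos2.4° = 2.102 m; N'_1 = 61·cos2.4° − 2·2.102 = 56.7; c'Δl = 28.80; W sinα = 2.6
Slice 2: Δl = 2.2/cos20.3° = 2.346 m; N'_2 = 172·cos20.3° − 0·2.346 = 161.3; c'Δl = 32.14; W sinα = 59.7
Slice 3: Δl = 3.0/cos45.6° = 4.288 m; N'_3 = 140·cos45.6° − 10·4.288 = 55.1; c'Δl = 58.74; W sinα = 100.0
Σc'Δl = 119.7 kN/m; ΣN' = 273.1 kN/m; ΣW sinα = 162.3 kN/m
Resisting = 119.7 + 273.1·tan25.1° = 119.7 + 127.9 = 247.6 kN/m
FS = 247.6 / 162.3 = 1.526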